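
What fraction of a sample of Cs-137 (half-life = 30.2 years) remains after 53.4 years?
N/N₀ = (1/2)^(t/t½) = 0.2936 = 29.4%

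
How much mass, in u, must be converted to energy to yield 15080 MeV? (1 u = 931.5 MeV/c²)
m = E/c² = 16.19 u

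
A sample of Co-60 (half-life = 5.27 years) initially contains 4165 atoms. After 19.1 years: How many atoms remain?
N = N₀(1/2)^(t/t½) = 337.8 atoms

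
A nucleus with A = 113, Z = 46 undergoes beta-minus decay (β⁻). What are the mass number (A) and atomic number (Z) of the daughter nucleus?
Daughter: A = 113, Z = 47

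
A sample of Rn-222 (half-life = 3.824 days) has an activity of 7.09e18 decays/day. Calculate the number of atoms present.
N = A/λ = 3.911e19 atoms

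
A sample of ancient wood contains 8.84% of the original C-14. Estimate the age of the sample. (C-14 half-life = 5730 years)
Age = t½ × log₂(1/ratio) = 20050 years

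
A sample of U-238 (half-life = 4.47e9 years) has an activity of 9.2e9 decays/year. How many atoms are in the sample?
N = A/λ = 5.933e19 atoms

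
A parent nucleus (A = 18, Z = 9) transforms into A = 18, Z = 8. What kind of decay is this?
ΔA = 0, ΔZ = -1 ⇒ beta-plus decay (β⁺) or electron capture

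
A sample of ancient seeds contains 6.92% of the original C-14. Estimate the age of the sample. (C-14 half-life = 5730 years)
Age = t½ × log₂(1/ratio) = 22080 years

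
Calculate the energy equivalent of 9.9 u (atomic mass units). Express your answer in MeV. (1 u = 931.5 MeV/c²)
E = mc² = 9222 MeV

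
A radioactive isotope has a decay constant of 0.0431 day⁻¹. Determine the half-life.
t½ = ln(2)/λ = 16.08 days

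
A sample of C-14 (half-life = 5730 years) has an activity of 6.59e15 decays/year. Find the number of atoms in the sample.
N = A/λ = 5.448e19 atoms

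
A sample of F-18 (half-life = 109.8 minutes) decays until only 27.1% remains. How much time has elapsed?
t = t½ × log₂(N₀/N) = 206.8 minutes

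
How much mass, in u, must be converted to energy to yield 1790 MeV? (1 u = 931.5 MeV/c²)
m = E/c² = 1.922 u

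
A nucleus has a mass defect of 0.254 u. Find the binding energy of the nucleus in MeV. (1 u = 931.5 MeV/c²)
B.E. = Δm × 931.5 = 236.6 MeV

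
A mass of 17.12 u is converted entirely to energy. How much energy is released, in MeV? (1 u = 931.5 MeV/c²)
E = mc² = 15950 MeV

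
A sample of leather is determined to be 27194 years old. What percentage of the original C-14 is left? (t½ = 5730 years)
N/N₀ = (1/2)^(t/t½) = 0.03727 = 3.73%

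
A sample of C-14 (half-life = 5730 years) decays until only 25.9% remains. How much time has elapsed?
t = t½ × log₂(N₀/N) = 11170 years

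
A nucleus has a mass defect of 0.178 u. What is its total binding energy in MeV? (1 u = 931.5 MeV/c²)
B.E. = Δm × 931.5 = 165.8 MeV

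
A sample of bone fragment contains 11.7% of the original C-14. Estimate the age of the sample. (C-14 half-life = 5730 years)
Age = t½ × log₂(1/ratio) = 17740 years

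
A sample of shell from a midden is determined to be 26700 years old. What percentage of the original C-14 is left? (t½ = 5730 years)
N/N₀ = (1/2)^(t/t½) = 0.03956 = 3.96%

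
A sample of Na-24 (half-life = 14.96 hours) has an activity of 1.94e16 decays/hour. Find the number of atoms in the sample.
N = A/λ = 4.187e17 atoms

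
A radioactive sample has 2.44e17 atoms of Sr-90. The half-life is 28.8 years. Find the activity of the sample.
A = λN = 5.872e15 decays/year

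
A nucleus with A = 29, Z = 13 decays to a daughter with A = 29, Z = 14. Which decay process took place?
ΔA = 0, ΔZ = +1 ⇒ beta-minus decay (β⁻)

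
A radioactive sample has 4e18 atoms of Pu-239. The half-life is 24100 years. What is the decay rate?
A = λN = 1.15e14 decays/year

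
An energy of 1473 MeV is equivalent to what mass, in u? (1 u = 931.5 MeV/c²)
m = E/c² = 1.581 u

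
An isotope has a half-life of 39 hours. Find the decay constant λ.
λ = ln(2)/t½ = 0.01777 hour⁻¹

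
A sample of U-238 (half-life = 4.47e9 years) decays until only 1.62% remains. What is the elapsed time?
t = t½ × log₂(N₀/N) = 2.659e10 years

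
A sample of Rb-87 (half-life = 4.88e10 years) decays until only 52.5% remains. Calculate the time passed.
t = t½ × log₂(N₀/N) = 4.537e10 years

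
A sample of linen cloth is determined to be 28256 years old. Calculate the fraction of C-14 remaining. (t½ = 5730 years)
N/N₀ = (1/2)^(t/t½) = 0.03278 = 3.28%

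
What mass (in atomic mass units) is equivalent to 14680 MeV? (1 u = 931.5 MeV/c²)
m = E/c² = 15.76 u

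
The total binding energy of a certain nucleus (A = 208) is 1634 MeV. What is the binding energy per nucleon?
B.E./A = 1634/208 = 7.856 MeV/nucleon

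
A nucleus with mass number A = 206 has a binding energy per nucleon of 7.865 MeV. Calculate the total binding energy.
B.E. = 7.865 × 206 = 1620 MeV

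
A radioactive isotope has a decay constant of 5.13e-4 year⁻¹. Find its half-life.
t½ = ln(2)/λ = 1351 years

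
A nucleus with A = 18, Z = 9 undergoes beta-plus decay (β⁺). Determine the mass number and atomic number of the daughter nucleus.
Daughter: A = 18, Z = 8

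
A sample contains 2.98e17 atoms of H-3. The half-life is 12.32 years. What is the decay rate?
A = λN = 1.677e16 decays/year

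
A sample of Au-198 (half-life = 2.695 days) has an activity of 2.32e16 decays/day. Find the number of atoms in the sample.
N = A/λ = 9.02e16 atoms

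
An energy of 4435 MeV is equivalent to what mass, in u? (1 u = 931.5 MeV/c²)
m = E/c² = 4.761 u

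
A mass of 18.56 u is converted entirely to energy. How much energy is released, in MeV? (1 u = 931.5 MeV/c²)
E = mc² = 17290 MeV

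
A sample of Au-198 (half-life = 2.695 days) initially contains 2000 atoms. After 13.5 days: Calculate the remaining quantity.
N = N₀(1/2)^(t/t½) = 62.1 atoms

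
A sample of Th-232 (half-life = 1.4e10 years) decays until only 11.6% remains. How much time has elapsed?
t = t½ × log₂(N₀/N) = 4.351e10 years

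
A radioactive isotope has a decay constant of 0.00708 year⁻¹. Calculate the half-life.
t½ = ln(2)/λ = 97.9 years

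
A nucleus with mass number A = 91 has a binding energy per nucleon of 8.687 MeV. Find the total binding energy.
B.E. = 8.687 × 91 = 790.5 MeV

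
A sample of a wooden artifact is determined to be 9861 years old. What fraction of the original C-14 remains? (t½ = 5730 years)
N/N₀ = (1/2)^(t/t½) = 0.3034 = 30.3%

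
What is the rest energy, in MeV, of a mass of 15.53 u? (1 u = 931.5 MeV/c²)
E = mc² = 14470 MeV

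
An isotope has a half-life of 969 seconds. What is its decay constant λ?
λ = ln(2)/t½ = 7.153e-4 second⁻¹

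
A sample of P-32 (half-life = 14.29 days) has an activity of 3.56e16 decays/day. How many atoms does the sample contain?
N = A/λ = 7.339e17 atoms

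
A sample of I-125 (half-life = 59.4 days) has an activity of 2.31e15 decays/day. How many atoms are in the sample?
N = A/λ = 1.98e17 atoms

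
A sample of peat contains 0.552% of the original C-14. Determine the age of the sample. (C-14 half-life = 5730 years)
Age = t½ × log₂(1/ratio) = 42980 years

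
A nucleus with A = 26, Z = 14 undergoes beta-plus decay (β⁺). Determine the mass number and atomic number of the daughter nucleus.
Daughter: A = 26, Z = 13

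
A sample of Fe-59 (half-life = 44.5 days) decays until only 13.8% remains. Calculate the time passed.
t = t½ × log₂(N₀/N) = 127.1 days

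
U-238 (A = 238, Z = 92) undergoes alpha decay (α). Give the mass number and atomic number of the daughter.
Daughter: A = 234, Z = 90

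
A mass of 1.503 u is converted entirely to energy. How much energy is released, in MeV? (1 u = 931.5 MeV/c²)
E = mc² = 1400 MeV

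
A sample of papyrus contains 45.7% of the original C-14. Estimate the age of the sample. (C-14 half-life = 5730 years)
Age = t½ × log₂(1/ratio) = 6473 years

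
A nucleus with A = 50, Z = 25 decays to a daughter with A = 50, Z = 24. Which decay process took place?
ΔA = 0, ΔZ = -1 ⇒ beta-plus decay (β⁺) or electron capture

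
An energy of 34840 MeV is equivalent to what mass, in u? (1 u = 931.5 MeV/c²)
m = E/c² = 37.4 u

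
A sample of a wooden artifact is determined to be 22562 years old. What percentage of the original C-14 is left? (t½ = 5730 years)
N/N₀ = (1/2)^(t/t½) = 0.06527 = 6.53%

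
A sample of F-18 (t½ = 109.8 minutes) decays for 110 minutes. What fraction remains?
N/N₀ = (1/2)^(t/t½) = 0.4994 = 49.9%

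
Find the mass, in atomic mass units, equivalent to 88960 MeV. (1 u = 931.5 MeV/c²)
m = E/c² = 95.5 u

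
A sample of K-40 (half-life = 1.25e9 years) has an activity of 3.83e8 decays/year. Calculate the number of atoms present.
N = A/λ = 6.907e17 atoms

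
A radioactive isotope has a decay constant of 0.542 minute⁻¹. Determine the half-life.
t½ = ln(2)/λ = 1.279 minutes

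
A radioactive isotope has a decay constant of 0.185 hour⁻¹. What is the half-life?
t½ = ln(2)/λ = 3.747 hours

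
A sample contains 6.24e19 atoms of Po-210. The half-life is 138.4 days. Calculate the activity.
A = λN = 3.125e17 decays/day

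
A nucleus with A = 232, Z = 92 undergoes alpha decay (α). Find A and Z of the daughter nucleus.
Daughter: A = 228, Z = 90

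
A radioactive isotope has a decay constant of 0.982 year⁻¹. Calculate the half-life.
t½ = ln(2)/λ = 0.7059 years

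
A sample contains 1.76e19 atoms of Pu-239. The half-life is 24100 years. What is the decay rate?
A = λN = 5.062e14 decays/year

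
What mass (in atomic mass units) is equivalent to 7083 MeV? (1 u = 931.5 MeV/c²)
m = E/c² = 7.604 u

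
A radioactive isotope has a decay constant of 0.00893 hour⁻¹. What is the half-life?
t½ = ln(2)/λ = 77.62 hours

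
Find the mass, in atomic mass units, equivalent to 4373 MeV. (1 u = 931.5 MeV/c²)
m = E/c² = 4.695 u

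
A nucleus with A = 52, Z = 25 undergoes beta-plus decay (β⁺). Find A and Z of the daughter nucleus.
Daughter: A = 52, Z = 24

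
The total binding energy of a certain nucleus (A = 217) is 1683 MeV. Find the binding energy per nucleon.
B.E./A = 1683/217 = 7.756 MeV/nucleon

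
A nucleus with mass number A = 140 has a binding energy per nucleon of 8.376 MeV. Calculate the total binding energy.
B.E. = 8.376 × 140 = 1173 MeV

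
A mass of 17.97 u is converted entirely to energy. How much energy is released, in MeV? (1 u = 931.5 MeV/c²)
E = mc² = 16740 MeV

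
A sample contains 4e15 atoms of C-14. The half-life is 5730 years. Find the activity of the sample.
A = λN = 4.839e11 decays/year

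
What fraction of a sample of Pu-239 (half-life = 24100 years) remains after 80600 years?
N/N₀ = (1/2)^(t/t½) = 0.09845 = 9.85%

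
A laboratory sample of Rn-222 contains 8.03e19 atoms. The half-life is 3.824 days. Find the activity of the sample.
A = λN = 1.456e19 decays/day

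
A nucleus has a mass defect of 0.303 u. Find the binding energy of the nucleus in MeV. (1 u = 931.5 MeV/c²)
B.E. = Δm × 931.5 = 282.2 MeV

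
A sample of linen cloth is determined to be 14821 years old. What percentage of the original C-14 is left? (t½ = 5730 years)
N/N₀ = (1/2)^(t/t½) = 0.1665 = 16.6%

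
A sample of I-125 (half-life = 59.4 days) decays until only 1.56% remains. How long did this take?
t = t½ × log₂(N₀/N) = 356.5 days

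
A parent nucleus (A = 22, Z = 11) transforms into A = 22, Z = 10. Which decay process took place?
ΔA = 0, ΔZ = -1 ⇒ beta-plus decay (β⁺) or electron capture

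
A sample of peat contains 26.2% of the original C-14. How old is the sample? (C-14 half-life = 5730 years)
Age = t½ × log₂(1/ratio) = 11070 years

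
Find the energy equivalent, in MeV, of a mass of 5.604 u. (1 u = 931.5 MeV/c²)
E = mc² = 5220 MeV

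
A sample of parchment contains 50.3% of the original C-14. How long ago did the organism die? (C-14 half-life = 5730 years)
Age = t½ × log₂(1/ratio) = 5681 years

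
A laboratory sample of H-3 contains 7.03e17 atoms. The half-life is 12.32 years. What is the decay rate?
A = λN = 3.955e16 decays/year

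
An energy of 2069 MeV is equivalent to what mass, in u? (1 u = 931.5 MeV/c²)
m = E/c² = 2.221 u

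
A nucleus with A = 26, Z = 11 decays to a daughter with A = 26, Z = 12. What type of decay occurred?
ΔA = 0, ΔZ = +1 ⇒ beta-minus decay (β⁻)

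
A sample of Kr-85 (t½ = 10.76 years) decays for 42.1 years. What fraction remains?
N/N₀ = (1/2)^(t/t½) = 0.0664 = 6.64%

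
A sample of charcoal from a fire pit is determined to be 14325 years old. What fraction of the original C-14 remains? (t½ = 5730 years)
N/N₀ = (1/2)^(t/t½) = 0.1768 = 17.7%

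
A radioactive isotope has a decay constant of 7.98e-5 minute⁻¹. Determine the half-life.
t½ = ln(2)/λ = 8686 minutes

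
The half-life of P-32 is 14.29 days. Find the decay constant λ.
λ = ln(2)/t½ = 0.04851 day⁻¹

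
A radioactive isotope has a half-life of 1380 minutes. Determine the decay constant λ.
λ = ln(2)/t½ = 5.023e-4 minute⁻¹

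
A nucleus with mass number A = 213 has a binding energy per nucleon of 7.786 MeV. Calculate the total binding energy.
B.E. = 7.786 × 213 = 1658 MeV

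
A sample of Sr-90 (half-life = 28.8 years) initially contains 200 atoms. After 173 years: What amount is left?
N = N₀(1/2)^(t/t½) = 3.11 atoms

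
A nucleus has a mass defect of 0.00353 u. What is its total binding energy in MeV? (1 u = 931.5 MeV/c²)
B.E. = Δm × 931.5 = 3.288 MeV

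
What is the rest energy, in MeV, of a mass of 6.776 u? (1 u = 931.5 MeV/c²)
E = mc² = 6312 MeV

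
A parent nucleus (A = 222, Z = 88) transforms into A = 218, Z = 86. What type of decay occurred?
ΔA = -4, ΔZ = -2 ⇒ alpha decay (α)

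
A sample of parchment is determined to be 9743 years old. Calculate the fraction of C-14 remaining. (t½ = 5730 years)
N/N₀ = (1/2)^(t/t½) = 0.3077 = 30.8%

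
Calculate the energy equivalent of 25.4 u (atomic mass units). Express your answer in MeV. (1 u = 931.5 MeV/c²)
E = mc² = 23660 MeV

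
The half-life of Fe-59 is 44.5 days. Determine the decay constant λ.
λ = ln(2)/t½ = 0.01558 day⁻¹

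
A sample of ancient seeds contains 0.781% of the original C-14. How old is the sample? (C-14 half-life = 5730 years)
Age = t½ × log₂(1/ratio) = 40110 years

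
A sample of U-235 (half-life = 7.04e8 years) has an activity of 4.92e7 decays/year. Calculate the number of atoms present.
N = A/λ = 4.997e16 atoms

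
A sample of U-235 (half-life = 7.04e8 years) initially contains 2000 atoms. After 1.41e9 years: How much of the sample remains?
N = N₀(1/2)^(t/t½) = 499 atoms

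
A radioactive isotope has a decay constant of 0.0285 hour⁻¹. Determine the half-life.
t½ = ln(2)/λ = 24.32 hours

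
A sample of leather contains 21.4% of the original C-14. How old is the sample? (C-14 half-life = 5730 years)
Age = t½ × log₂(1/ratio) = 12750 years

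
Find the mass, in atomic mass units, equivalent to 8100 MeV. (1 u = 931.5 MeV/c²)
m = E/c² = 8.696 u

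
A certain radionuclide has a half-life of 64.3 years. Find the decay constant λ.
λ = ln(2)/t½ = 0.01078 year⁻¹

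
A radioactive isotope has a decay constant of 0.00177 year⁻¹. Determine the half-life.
t½ = ln(2)/λ = 391.6 years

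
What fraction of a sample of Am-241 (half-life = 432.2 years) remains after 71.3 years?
N/N₀ = (1/2)^(t/t½) = 0.8919 = 89.2%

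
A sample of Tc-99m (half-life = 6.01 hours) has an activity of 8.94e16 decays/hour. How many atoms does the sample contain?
N = A/λ = 7.752e17 atoms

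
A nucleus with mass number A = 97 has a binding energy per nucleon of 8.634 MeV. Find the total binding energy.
B.E. = 8.634 × 97 = 837.5 MeV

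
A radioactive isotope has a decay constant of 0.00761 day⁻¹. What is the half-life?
t½ = ln(2)/λ = 91.08 days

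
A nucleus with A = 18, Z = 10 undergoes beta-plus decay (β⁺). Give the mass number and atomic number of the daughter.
Daughter: A = 18, Z = 9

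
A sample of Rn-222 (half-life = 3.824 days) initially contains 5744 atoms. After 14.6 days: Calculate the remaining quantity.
N = N₀(1/2)^(t/t½) = 407.3 atoms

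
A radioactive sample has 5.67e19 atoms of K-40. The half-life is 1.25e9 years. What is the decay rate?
A = λN = 3.144e10 decays/year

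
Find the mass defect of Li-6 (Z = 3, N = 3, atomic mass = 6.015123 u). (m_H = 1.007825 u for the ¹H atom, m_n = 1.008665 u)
Δm = Z·m_H + N·m_n − M = 0.03435 u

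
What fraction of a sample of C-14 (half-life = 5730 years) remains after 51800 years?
N/N₀ = (1/2)^(t/t½) = 0.0019 = 0.19%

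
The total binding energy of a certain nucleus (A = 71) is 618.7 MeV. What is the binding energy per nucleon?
B.E./A = 618.7/71 = 8.714 MeV/nucleon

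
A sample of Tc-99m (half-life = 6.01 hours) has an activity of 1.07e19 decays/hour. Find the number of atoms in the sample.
N = A/λ = 9.278e19 atoms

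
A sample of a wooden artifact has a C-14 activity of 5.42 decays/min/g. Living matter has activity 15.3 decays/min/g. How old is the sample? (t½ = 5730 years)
Age = t½ × log₂(A₀/A) = 8579 years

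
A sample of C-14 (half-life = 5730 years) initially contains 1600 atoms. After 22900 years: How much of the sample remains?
N = N₀(1/2)^(t/t½) = 100.2 atoms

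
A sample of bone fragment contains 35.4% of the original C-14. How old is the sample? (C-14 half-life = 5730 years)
Age = t½ × log₂(1/ratio) = 8585 years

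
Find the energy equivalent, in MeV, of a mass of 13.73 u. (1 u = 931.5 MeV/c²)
E = mc² = 12790 MeV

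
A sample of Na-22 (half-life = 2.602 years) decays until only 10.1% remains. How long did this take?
t = t½ × log₂(N₀/N) = 8.606 years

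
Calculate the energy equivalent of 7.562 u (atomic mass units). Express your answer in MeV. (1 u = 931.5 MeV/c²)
E = mc² = 7044 MeV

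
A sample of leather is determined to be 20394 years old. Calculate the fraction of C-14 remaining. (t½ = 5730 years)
N/N₀ = (1/2)^(t/t½) = 0.08484 = 8.48%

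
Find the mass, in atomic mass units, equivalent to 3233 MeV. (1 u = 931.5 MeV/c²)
m = E/c² = 3.471 u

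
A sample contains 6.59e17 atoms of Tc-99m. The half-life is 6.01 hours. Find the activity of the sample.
A = λN = 7.6e16 decays/hour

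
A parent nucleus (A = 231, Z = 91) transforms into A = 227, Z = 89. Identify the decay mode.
ΔA = -4, ΔZ = -2 ⇒ alpha decay (α)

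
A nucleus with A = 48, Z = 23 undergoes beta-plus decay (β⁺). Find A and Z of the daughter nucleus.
Daughter: A = 48, Z = 22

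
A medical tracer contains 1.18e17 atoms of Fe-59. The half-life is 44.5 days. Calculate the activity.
A = λN = 1.838e15 decays/day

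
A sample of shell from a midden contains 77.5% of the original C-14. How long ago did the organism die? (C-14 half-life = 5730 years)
Age = t½ × log₂(1/ratio) = 2107 years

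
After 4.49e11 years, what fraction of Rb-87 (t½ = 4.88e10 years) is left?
N/N₀ = (1/2)^(t/t½) = 0.001699 = 0.17%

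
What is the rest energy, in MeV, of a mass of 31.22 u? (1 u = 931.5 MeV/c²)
E = mc² = 29080 MeV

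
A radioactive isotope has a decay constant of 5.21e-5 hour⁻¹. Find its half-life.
t½ = ln(2)/λ = 13300 hours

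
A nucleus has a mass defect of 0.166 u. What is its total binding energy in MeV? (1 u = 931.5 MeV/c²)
B.E. = Δm × 931.5 = 154.6 MeV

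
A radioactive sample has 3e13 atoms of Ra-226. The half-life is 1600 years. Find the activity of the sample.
A = λN = 1.3e10 decays/year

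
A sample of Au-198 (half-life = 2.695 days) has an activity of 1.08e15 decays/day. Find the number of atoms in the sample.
N = A/λ = 4.199e15 atoms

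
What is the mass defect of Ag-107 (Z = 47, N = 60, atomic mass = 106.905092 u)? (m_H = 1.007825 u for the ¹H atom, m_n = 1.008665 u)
Δm = Z·m_H + N·m_n − M = 0.9826 u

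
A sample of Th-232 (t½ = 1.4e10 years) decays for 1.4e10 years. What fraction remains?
N/N₀ = (1/2)^(t/t½) = 0.5 = 50%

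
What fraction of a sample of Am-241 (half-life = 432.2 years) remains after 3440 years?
N/N₀ = (1/2)^(t/t½) = 0.004018 = 0.402%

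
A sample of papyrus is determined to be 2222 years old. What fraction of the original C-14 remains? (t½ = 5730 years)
N/N₀ = (1/2)^(t/t½) = 0.7643 = 76.4%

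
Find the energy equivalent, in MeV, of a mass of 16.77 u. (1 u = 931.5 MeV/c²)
E = mc² = 15620 MeV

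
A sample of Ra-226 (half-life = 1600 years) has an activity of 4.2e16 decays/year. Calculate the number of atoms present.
N = A/λ = 9.695e19 atoms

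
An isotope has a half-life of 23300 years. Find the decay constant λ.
λ = ln(2)/t½ = 2.975e-5 year⁻¹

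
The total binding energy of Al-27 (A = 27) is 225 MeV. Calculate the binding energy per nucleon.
B.E./A = 225/27 = 8.333 MeV/nucleon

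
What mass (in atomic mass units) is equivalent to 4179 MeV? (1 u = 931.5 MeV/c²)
m = E/c² = 4.486 u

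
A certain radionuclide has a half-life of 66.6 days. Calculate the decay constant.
λ = ln(2)/t½ = 0.01041 day⁻¹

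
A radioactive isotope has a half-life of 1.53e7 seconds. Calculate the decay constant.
λ = ln(2)/t½ = 4.53e-8 second⁻¹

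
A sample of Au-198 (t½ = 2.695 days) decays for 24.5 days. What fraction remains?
N/N₀ = (1/2)^(t/t½) = 0.001834 = 0.183%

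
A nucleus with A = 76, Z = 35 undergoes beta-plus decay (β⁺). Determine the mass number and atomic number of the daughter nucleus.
Daughter: A = 76, Z = 34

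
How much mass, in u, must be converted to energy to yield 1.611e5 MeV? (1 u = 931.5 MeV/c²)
m = E/c² = 172.9 u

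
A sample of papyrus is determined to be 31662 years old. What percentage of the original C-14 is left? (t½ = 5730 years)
N/N₀ = (1/2)^(t/t½) = 0.02171 = 2.17%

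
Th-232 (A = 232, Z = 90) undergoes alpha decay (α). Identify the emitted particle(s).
α particle = ⁴₂He (2 protons + 2 neutrons)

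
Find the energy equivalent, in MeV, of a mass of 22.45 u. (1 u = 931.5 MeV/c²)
E = mc² = 20910 MeV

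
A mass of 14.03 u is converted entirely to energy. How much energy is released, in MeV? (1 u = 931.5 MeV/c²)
E = mc² = 13070 MeV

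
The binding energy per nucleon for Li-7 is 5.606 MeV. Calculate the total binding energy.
B.E. = 5.606 × 7 = 39.24 MeV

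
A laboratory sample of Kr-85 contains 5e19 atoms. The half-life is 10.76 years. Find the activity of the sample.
A = λN = 3.221e18 decays/year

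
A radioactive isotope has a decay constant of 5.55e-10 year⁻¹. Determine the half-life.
t½ = ln(2)/λ = 1.249e9 years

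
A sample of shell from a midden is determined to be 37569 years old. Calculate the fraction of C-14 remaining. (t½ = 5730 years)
N/N₀ = (1/2)^(t/t½) = 0.01062 = 1.06%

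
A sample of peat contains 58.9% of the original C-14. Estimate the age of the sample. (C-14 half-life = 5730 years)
Age = t½ × log₂(1/ratio) = 4376 years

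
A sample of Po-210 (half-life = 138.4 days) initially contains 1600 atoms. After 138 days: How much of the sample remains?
N = N₀(1/2)^(t/t½) = 801.6 atoms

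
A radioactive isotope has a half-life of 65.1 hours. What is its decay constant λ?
λ = ln(2)/t½ = 0.01065 hour⁻¹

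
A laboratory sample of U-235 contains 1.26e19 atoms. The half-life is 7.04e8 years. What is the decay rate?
A = λN = 1.241e10 decays/year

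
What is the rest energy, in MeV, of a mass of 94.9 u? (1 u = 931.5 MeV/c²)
E = mc² = 88400 MeV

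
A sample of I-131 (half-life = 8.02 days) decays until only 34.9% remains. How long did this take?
t = t½ × log₂(N₀/N) = 12.18 days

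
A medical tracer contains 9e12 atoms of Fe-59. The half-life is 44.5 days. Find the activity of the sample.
A = λN = 1.402e11 decays/day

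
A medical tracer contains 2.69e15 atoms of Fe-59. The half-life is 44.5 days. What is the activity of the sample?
A = λN = 4.19e13 decays/day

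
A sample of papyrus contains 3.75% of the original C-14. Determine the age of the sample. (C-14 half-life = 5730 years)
Age = t½ × log₂(1/ratio) = 27140 years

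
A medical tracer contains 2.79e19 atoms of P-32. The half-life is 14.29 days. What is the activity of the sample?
A = λN = 1.353e18 decays/day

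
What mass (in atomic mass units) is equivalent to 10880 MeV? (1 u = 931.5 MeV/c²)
m = E/c² = 11.68 u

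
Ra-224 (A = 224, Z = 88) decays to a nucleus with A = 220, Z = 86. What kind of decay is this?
ΔA = -4, ΔZ = -2 ⇒ alpha decay (α)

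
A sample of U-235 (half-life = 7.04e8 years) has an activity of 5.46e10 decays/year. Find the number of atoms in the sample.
N = A/λ = 5.545e19 atoms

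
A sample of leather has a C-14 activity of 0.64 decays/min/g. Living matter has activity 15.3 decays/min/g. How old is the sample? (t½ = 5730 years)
Age = t½ × log₂(A₀/A) = 26240 years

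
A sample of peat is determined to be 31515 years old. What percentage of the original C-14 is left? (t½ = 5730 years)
N/N₀ = (1/2)^(t/t½) = 0.0221 = 2.21%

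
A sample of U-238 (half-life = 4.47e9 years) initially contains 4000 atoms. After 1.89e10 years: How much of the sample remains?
N = N₀(1/2)^(t/t½) = 213.4 atoms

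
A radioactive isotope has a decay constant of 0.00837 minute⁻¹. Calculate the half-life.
t½ = ln(2)/λ = 82.81 minutes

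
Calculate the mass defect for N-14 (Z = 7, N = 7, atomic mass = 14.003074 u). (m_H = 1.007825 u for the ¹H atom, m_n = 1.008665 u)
Δm = Z·m_H + N·m_n − M = 0.1124 u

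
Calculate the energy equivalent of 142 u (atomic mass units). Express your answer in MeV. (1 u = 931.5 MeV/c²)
E = mc² = 1.323e5 MeV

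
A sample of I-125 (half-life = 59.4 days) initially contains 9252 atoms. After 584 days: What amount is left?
N = N₀(1/2)^(t/t½) = 10.15 atoms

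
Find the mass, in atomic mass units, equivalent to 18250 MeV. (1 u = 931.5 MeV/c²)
m = E/c² = 19.59 u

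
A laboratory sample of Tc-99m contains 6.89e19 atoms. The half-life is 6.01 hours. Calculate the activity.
A = λN = 7.946e18 decays/hour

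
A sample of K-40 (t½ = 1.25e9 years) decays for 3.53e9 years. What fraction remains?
N/N₀ = (1/2)^(t/t½) = 0.1412 = 14.1%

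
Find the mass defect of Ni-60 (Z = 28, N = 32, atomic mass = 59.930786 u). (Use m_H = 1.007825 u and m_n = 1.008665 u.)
Δm = Z·m_H + N·m_n − M = 0.5656 u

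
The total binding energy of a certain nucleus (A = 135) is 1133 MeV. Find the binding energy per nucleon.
B.E./A = 1133/135 = 8.393 MeV/nucleon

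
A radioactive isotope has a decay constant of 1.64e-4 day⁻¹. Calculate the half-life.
t½ = ln(2)/λ = 4227 days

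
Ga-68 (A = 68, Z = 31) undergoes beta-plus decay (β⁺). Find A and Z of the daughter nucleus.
Daughter: A = 68, Z = 30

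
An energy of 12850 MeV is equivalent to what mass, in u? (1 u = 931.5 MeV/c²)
m = E/c² = 13.79 u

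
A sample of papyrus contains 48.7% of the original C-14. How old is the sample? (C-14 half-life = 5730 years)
Age = t½ × log₂(1/ratio) = 5948 years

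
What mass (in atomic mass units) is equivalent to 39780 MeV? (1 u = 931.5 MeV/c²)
m = E/c² = 42.71 u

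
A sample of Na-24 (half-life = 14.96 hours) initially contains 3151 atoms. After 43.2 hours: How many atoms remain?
N = N₀(1/2)^(t/t½) = 425.8 atoms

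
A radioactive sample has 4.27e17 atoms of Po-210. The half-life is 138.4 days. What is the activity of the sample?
A = λN = 2.139e15 decays/day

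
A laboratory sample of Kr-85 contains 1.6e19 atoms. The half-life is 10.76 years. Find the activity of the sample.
A = λN = 1.031e18 decays/year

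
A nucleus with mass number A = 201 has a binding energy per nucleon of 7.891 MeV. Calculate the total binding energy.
B.E. = 7.891 × 201 = 1586 MeV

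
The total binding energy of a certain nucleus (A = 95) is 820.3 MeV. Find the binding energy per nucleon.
B.E./A = 820.3/95 = 8.635 MeV/nucleon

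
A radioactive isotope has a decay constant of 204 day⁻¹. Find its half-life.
t½ = ln(2)/λ = 0.003398 days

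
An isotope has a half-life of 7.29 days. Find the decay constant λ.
λ = ln(2)/t½ = 0.09508 day⁻¹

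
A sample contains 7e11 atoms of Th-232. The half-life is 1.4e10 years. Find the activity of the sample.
A = λN = 34.66 decays/year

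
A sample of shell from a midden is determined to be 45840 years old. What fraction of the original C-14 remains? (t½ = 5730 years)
N/N₀ = (1/2)^(t/t½) = 0.003906 = 0.391%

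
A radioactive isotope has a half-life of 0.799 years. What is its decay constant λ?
λ = ln(2)/t½ = 0.8675 year⁻¹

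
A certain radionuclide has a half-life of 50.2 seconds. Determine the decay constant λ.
λ = ln(2)/t½ = 0.01381 second⁻¹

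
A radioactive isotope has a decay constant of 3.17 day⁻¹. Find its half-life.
t½ = ln(2)/λ = 0.2187 days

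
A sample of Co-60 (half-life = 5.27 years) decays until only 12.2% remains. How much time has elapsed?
t = t½ × log₂(N₀/N) = 15.99 years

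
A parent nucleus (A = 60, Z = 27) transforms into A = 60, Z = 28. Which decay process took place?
ΔA = 0, ΔZ = +1 ⇒ beta-minus decay (β⁻)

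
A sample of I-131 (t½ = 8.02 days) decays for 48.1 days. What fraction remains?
N/N₀ = (1/2)^(t/t½) = 0.01565 = 1.57%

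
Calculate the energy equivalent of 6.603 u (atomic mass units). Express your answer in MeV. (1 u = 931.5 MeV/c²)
E = mc² = 6151 MeV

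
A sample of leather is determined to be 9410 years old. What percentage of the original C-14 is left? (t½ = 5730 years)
N/N₀ = (1/2)^(t/t½) = 0.3204 = 32%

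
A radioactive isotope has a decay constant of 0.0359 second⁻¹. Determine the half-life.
t½ = ln(2)/λ = 19.31 seconds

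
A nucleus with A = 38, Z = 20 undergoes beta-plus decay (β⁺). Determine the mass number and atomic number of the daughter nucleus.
Daughter: A = 38, Z = 19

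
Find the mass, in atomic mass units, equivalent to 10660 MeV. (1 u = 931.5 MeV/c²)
m = E/c² = 11.44 u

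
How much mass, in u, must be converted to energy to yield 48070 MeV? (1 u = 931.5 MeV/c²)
m = E/c² = 51.6 u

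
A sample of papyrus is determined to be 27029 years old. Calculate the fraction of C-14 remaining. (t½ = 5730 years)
N/N₀ = (1/2)^(t/t½) = 0.03802 = 3.8%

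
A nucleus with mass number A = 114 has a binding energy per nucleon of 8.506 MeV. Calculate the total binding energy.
B.E. = 8.506 × 114 = 969.7 MeV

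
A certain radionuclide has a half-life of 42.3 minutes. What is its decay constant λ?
λ = ln(2)/t½ = 0.01639 minute⁻¹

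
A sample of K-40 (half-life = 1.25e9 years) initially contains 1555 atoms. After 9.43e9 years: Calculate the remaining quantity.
N = N₀(1/2)^(t/t½) = 8.332 atoms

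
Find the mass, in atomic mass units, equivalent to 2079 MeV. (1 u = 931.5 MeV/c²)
m = E/c² = 2.232 u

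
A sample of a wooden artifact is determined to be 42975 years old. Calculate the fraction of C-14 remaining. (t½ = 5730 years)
N/N₀ = (1/2)^(t/t½) = 0.005524 = 0.552%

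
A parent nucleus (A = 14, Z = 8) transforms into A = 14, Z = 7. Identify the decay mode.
ΔA = 0, ΔZ = -1 ⇒ beta-plus decay (β⁺) or electron capture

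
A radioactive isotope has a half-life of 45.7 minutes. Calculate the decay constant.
λ = ln(2)/t½ = 0.01517 minute⁻¹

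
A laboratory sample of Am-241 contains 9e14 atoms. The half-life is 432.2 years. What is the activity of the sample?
A = λN = 1.443e12 decays/year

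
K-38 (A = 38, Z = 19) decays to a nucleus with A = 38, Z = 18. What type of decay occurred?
ΔA = 0, ΔZ = -1 ⇒ beta-plus decay (β⁺) or electron capture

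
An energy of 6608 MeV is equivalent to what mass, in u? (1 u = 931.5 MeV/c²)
m = E/c² = 7.094 u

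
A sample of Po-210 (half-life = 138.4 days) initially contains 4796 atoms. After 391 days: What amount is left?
N = N₀(1/2)^(t/t½) = 676.7 atoms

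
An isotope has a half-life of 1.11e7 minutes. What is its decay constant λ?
λ = ln(2)/t½ = 6.245e-8 minute⁻¹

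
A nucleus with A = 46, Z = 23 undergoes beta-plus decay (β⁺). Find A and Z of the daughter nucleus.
Daughter: A = 46, Z = 22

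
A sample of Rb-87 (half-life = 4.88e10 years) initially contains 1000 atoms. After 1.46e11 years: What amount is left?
N = N₀(1/2)^(t/t½) = 125.7 atoms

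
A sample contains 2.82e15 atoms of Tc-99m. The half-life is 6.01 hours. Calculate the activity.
A = λN = 3.252e14 decays/hour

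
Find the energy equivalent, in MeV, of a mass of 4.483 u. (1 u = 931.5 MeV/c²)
E = mc² = 4176 MeV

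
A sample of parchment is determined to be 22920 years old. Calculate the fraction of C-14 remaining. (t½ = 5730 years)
N/N₀ = (1/2)^(t/t½) = 0.0625 = 6.25%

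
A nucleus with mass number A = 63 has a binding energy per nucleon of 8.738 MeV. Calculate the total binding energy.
B.E. = 8.738 × 63 = 550.5 MeV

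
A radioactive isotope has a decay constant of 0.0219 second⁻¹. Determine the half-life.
t½ = ln(2)/λ = 31.65 seconds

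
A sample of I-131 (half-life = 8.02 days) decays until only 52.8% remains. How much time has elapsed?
t = t½ × log₂(N₀/N) = 7.39 days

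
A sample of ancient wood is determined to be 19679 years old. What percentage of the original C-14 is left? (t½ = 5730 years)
N/N₀ = (1/2)^(t/t½) = 0.0925 = 9.25%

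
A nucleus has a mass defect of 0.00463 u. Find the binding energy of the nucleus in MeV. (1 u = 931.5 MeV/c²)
B.E. = Δm × 931.5 = 4.313 MeV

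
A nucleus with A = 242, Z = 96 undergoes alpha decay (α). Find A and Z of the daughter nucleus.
Daughter: A = 238, Z = 94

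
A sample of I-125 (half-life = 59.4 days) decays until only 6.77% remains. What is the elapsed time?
t = t½ × log₂(N₀/N) = 230.8 days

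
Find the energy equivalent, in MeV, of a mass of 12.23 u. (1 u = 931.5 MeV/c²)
E = mc² = 11390 MeV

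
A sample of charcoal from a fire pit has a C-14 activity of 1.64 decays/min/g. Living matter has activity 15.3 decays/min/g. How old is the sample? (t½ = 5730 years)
Age = t½ × log₂(A₀/A) = 18460 years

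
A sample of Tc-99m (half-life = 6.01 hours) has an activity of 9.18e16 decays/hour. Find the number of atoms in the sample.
N = A/λ = 7.96e17 atoms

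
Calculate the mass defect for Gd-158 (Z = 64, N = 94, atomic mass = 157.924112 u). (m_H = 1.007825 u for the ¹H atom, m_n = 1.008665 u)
Δm = Z·m_H + N·m_n − M = 1.391 u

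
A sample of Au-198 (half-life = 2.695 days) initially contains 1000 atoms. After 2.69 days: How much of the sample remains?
N = N₀(1/2)^(t/t½) = 500.6 atoms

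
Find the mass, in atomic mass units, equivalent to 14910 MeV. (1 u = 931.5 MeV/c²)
m = E/c² = 16.01 u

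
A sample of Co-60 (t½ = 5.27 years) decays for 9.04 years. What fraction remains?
N/N₀ = (1/2)^(t/t½) = 0.3045 = 30.5%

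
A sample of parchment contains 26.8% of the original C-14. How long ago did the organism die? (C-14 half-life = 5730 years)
Age = t½ × log₂(1/ratio) = 10890 years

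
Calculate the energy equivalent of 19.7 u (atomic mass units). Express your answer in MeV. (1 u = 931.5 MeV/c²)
E = mc² = 18350 MeV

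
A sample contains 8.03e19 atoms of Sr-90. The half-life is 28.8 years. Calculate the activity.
A = λN = 1.933e18 decays/year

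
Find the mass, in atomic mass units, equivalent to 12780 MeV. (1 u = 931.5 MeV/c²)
m = E/c² = 13.72 u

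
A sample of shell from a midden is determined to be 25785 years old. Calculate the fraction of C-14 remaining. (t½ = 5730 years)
N/N₀ = (1/2)^(t/t½) = 0.04419 = 4.42%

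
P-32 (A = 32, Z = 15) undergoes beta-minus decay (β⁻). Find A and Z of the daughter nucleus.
Daughter: A = 32, Z = 16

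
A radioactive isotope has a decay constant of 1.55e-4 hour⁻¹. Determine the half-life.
t½ = ln(2)/λ = 4472 hours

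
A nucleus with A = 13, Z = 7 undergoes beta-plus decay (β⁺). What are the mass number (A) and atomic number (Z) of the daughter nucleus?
Daughter: A = 13, Z = 6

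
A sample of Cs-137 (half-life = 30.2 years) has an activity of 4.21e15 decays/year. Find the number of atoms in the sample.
N = A/λ = 1.834e17 atoms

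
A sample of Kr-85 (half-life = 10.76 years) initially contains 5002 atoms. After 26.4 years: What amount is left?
N = N₀(1/2)^(t/t½) = 913.2 atoms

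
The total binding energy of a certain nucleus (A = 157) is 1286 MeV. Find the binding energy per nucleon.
B.E./A = 1286/157 = 8.191 MeV/nucleon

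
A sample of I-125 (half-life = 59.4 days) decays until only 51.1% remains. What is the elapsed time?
t = t½ × log₂(N₀/N) = 57.54 days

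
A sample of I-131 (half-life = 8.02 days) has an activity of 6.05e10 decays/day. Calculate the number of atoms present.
N = A/λ = 7e11 atoms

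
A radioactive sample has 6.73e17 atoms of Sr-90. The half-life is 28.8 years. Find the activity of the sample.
A = λN = 1.62e16 decays/year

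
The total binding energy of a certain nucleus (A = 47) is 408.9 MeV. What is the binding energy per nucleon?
B.E./A = 408.9/47 = 8.7 MeV/nucleon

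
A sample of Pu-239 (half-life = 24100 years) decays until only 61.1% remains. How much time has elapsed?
t = t½ × log₂(N₀/N) = 17130 years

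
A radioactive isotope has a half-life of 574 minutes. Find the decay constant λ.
λ = ln(2)/t½ = 0.001208 minute⁻¹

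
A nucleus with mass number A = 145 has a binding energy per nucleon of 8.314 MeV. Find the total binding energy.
B.E. = 8.314 × 145 = 1206 MeV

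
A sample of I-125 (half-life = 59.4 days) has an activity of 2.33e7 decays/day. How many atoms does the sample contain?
N = A/λ = 1.997e9 atoms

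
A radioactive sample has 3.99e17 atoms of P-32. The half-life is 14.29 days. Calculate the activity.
A = λN = 1.935e16 decays/day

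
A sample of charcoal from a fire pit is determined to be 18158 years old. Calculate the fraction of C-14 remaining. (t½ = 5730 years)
N/N₀ = (1/2)^(t/t½) = 0.1112 = 11.1%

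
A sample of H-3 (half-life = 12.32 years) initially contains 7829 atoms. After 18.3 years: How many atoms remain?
N = N₀(1/2)^(t/t½) = 2796 atoms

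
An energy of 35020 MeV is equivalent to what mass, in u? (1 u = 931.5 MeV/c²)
m = E/c² = 37.6 u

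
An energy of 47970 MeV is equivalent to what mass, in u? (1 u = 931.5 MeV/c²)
m = E/c² = 51.5 u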